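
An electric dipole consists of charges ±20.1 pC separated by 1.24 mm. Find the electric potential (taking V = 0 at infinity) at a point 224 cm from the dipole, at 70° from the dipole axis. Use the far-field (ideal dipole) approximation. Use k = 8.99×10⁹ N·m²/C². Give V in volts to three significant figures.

V ≈ 1.53×10⁻⁵ V

Dipole moment p = qd = (2.01×10⁻¹¹ C)(0.00124 m) = 2.492×10⁻¹⁴ C·m.
The dipole potential is V = kp cosθ / r².
V = (8.99×10⁹)(2.492×10⁻¹⁴)·cos70° / (2.24)² = 1.527×10⁻⁵ V.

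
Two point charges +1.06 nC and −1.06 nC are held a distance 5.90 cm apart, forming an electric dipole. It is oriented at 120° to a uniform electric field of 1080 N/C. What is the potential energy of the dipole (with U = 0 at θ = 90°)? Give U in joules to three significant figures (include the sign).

Dipole moment p = qd = (1.06×10⁻⁹ C)(0.0590 m) = 6.254×10⁻¹¹ C·m.
U = −p·E = −pE cosθ.
U = −(6.254×10⁻¹¹)(1080)·cos120° = 3.377×10⁻⁸ J.

U ≈ 3.38×10⁻⁸ J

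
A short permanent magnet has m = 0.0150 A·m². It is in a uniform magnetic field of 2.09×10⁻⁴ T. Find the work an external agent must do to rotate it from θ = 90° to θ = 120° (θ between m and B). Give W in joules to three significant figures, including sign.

W_ext = ΔU = −mB cosθ₂ + mB cosθ₁ = mB(cosθ₁ − cosθ₂).
W = (0.0150)(2.09×10⁻⁴)·(cos90° − cos120°) = (3.135×10⁻⁶)·(+0.5000) = 1.567×10⁻⁶ J.

W ≈ 1.57×10⁻⁶ J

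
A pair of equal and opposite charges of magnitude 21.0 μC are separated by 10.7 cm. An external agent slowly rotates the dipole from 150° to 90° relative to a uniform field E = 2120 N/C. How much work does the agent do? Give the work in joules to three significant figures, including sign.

W ≈ -0.00413 J

Dipole moment p = qd = (2.10×10⁻⁵ C)(0.107 m) = 2.247×10⁻⁶ C·m.
W_ext = ΔU = U(θ₂) − U(θ₁) = −pE cosθ₂ − (−pE cosθ₁) = pE(cosθ₁ − cosθ₂).
W = (2.247×10⁻⁶)(2120)·(cos150° − cos90°) = (0.004764)·(-0.8660) = -0.004125 J.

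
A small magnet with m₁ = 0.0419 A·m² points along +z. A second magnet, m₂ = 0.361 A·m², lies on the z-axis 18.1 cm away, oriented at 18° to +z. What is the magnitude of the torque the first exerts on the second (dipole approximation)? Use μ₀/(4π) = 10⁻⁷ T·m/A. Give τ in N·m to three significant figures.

Dipole B is on the axis of dipole A, so B₁ there is axial: B₁ = (μ₀/4π)·2m₁/r³ along +z.
B₁ = 2(10⁻⁷)(0.0419)/(0.181)³ = 1.413×10⁻⁶ T.
τ = m₂ B₁ sinθ.
τ = (0.361)(1.413×10⁻⁶)·sin18° = 1.577×10⁻⁷ N·m.

τ ≈ 1.58×10⁻⁷ N·m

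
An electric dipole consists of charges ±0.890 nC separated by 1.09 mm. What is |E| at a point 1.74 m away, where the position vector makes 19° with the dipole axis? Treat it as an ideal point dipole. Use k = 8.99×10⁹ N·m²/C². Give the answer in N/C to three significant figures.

Dipole moment p = qd = (8.90×10⁻¹⁰ C)(0.00109 m) = 9.701×10⁻¹³ C·m.
At angle θ the dipole field magnitude is E = (kp/r³)·√(1 + 3cos²θ).
kp/r³ = (8.99×10⁹)(9.701×10⁻¹³) / (1.74)³ = 0.001655 N/C.
√(1 + 3cos²19°) = √(1 + 3·0.8940) = √3.6820 ≈ 1.9189.
E ≈ 0.001655 × 1.919 = 0.003177 N/C.

E ≈ 0.00318 N/C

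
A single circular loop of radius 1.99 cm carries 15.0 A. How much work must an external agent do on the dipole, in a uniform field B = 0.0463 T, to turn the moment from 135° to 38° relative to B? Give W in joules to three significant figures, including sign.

W ≈ -0.00129 J

Magnetic moment m = IA = Iπa² = (15.0)·π·(0.0199)² = 0.01866 A·m².
W_ext = ΔU = −mB cosθ₂ + mB cosθ₁ = mB(cosθ₁ − cosθ₂).
W = (0.01866)(0.0463)·(cos135° − cos38°) = (8.640×10⁻⁴)·(-1.4951) = -0.001292 J.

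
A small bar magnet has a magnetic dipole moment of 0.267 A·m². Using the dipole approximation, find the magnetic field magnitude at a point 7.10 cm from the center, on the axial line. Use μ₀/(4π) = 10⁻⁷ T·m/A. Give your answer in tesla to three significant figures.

On axis B = (μ₀/4π)·2m/r³.
B = 2·(10⁻⁷)·(0.267) / (0.0710)³ = 1.492×10⁻⁴ T.

B ≈ 1.49×10⁻⁴ T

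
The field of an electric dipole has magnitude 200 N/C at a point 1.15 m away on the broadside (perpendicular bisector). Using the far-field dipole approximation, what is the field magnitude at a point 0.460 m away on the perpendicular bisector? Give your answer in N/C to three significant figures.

Dipole fields scale as 1/r³ in the far field; the geometry is the same at both points.
E₂ = E₁ · (r₁/r₂)³ = 200 · (1.15/0.460)³.
(r₁/r₂)³ = (2.5)³ = 15.62.
E₂ ≈ 3125 N/C.

E ≈ 3120 N/C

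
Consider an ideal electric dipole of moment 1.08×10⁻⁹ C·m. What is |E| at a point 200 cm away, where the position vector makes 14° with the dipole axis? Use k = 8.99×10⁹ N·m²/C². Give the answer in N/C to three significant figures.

At angle θ the dipole field magnitude is E = (kp/r³)·√(1 + 3cos²θ).
kp/r³ = (8.99×10⁹)(1.08×10⁻⁹) / (2.00)³ = 1.214 N/C.
√(1 + 3cos²14°) = √(1 + 3·0.9415) = √3.8244 ≈ 1.9556.
E ≈ 1.214 × 1.956 = 2.373 N/C.

E ≈ 2.37 N/C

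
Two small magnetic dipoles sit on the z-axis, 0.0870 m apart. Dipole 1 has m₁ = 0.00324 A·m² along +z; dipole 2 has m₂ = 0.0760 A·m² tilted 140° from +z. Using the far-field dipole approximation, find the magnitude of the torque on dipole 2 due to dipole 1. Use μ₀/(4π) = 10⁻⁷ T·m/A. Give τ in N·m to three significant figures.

τ ≈ 4.81×10⁻⁸ N·m

Dipole B is on the axis of dipole A, so B₁ there is axial: B₁ = (μ₀/4π)·2m₁/r³ along +z.
B₁ = 2(10⁻⁷)(0.00324)/(0.0870)³ = 9.841×10⁻⁷ T.
τ = m₂ B₁ sinθ.
τ = (0.0760)(9.841×10⁻⁷)·sin140° = 4.807×10⁻⁸ N·m.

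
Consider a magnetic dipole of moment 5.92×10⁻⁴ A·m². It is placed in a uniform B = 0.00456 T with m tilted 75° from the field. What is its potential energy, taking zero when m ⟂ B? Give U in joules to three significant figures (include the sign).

U = −m·B = −mB cosθ.
U = −(5.92×10⁻⁴)(0.00456)·cos75° = -6.987×10⁻⁷ J.

U ≈ -6.99×10⁻⁷ J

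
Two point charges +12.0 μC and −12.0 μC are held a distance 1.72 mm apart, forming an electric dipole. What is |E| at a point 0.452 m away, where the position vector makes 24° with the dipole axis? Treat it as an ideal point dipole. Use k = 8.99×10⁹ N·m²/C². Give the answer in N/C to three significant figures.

E ≈ 3760 N/C

Dipole moment p = qd = (1.20×10⁻⁵ C)(0.00172 m) = 2.064×10⁻⁸ C·m.
At angle θ the dipole field magnitude is E = (kp/r³)·√(1 + 3cos²θ).
kp/r³ = (8.99×10⁹)(2.064×10⁻⁸) / (0.452)³ = 2009 N/C.
√(1 + 3cos²24°) = √(1 + 3·0.8346) = √3.5037 ≈ 1.8718.
E ≈ 2009 × 1.872 = 3761 N/C.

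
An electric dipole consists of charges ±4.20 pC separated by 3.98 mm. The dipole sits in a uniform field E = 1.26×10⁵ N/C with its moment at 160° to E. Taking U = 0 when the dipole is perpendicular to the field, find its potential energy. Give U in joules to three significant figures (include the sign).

U ≈ 1.98×10⁻⁹ J

Dipole moment p = qd = (4.20×10⁻¹² C)(0.00398 m) = 1.672×10⁻¹⁴ C·m.
U = −p·E = −pE cosθ.
U = −(1.672×10⁻¹⁴)(1.26×10⁵)·cos160° = 1.980×10⁻⁹ J.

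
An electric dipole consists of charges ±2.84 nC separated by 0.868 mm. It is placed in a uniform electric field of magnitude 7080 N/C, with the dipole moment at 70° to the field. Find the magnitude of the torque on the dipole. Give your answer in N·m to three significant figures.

Dipole moment p = qd = (2.84×10⁻⁹ C)(8.68×10⁻⁴ m) = 2.465×10⁻¹² C·m.
Torque on an electric dipole: τ = pE sinθ.
τ = (2.465×10⁻¹²)(7080)·sin70° = 1.640×10⁻⁸ N·m.

τ ≈ 1.64×10⁻⁸ N·m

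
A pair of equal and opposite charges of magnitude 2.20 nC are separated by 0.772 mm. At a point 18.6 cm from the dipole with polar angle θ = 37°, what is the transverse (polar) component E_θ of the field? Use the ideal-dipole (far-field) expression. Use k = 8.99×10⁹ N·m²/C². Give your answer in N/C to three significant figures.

Dipole moment p = qd = (2.20×10⁻⁹ C)(7.72×10⁻⁴ m) = 1.698×10⁻¹² C·m.
For a dipole, E_θ = (kp sinθ)/r³.
kp/r³ = (8.99×10⁹)(1.698×10⁻¹²)/(0.186)³ = 2.372 N/C.
E_θ = 2.372·sin37° = 1.428 N/C.

E_θ ≈ 1.43 N/C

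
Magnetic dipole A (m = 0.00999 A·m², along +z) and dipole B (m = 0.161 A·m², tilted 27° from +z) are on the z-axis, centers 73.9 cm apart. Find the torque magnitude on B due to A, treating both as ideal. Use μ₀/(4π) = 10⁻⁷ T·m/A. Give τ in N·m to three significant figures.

τ ≈ 3.62×10⁻¹⁰ N·m

Dipole B is on the axis of dipole A, so B₁ there is axial: B₁ = (μ₀/4π)·2m₁/r³ along +z.
B₁ = 2(10⁻⁷)(0.00999)/(0.739)³ = 4.951×10⁻⁹ T.
τ = m₂ B₁ sinθ.
τ = (0.161)(4.951×10⁻⁹)·sin27° = 3.619×10⁻¹⁰ N·m.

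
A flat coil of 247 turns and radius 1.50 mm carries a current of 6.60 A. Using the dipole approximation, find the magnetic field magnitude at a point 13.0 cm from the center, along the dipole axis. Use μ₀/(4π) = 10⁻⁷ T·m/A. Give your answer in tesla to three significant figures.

m = NIA = NIπa² = 247·(6.60)·π·(0.00150)² = 0.01152 A·m².
On axis B = (μ₀/4π)·2m/r³.
B = 2·(10⁻⁷)·(0.01152) / (0.130)³ = 1.049×10⁻⁶ T.

B ≈ 1.05×10⁻⁶ T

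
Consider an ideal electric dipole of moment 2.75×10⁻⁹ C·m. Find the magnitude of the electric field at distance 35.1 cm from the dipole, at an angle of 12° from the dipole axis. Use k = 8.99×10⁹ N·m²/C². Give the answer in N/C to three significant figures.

At angle θ the dipole field magnitude is E = (kp/r³)·√(1 + 3cos²θ).
kp/r³ = (8.99×10⁹)(2.75×10⁻⁹) / (0.351)³ = 571.7 N/C.
√(1 + 3cos²12°) = √(1 + 3·0.9568) = √3.8703 ≈ 1.9673.
E ≈ 571.7 × 1.967 = 1125 N/C.

E ≈ 1120 N/C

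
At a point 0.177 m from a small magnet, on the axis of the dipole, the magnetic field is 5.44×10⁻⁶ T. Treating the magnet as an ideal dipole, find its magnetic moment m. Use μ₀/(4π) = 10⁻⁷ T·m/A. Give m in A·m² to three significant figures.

m ≈ 0.151 A·m²

On axis B = (μ₀/4π)·2m/r³, so m = Br³·4π/(μ₀·2).
m = (5.44×10⁻⁶)·(0.177)³ / (2·10⁻⁷) = 0.1508 A·m².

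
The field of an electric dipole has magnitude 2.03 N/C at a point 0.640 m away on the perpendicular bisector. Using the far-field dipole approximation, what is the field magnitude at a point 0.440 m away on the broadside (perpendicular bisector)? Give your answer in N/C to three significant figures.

E ≈ 6.25 N/C

Dipole fields scale as 1/r³ in the far field; the geometry is the same at both points.
E₂ = E₁ · (r₁/r₂)³ = 2.03 · (0.640/0.440)³.
(r₁/r₂)³ = (1.455)³ = 3.077.
E₂ ≈ 6.247 N/C.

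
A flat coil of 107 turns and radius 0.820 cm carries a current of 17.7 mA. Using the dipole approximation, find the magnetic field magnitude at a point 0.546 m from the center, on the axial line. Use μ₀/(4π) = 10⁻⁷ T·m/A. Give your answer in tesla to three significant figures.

m = NIA = NIπa² = 107·(0.0177)·π·(0.00820)² = 4.001×10⁻⁴ A·m².
On axis B = (μ₀/4π)·2m/r³.
B = 2·(10⁻⁷)·(4.001×10⁻⁴) / (0.546)³ = 4.916×10⁻¹⁰ T.

B ≈ 4.92×10⁻¹⁰ T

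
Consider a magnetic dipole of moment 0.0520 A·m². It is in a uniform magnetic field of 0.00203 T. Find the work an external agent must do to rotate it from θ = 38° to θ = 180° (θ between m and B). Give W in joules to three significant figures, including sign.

W ≈ 1.89×10⁻⁴ J

W_ext = ΔU = −mB cosθ₂ + mB cosθ₁ = mB(cosθ₁ − cosθ₂).
W = (0.0520)(0.00203)·(cos38° − cos180°) = (1.056×10⁻⁴)·(+1.7880) = 1.887×10⁻⁴ J.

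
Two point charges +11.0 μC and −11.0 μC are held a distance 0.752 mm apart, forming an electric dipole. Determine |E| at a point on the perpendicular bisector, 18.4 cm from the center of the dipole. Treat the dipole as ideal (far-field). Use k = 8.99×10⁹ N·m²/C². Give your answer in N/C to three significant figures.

Dipole moment p = qd = (1.10×10⁻⁵ C)(7.52×10⁻⁴ m) = 8.272×10⁻⁹ C·m.
On the perpendicular bisector E = kp/r³ (half the axial value at the same distance).
E = (8.99×10⁹)(8.272×10⁻⁹) / (0.184)³ = 1.194×10⁴ N/C.

E ≈ 1.19×10⁴ N/C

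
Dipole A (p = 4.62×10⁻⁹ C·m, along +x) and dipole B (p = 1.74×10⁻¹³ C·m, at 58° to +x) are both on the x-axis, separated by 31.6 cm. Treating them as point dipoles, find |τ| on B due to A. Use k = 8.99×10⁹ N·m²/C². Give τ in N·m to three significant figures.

The second dipole sits on the axis of the first, so the field there is axial: E₁ = 2kp₁/r³ along +x.
E₁ = 2(8.99×10⁹)(4.62×10⁻⁹)/(0.316)³ = 2633 N/C.
Torque on the second dipole: τ = p₂ E₁ sinθ.
τ = (1.74×10⁻¹³)(2633)·sin58° = 3.885×10⁻¹⁰ N·m.

τ ≈ 3.88×10⁻¹⁰ N·m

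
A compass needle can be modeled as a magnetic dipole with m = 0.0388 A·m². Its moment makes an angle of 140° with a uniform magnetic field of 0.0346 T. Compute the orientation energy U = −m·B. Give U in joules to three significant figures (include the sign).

U ≈ 0.00103 J

U = −m·B = −mB cosθ.
U = −(0.0388)(0.0346)·cos140° = 0.001028 J.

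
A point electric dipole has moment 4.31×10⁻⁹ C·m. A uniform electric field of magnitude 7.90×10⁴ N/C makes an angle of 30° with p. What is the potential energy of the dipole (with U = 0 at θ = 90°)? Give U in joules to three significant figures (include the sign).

U = −p·E = −pE cosθ.
U = −(4.31×10⁻⁹)(7.90×10⁴)·cos30° = -2.949×10⁻⁴ J.

U ≈ -2.95×10⁻⁴ J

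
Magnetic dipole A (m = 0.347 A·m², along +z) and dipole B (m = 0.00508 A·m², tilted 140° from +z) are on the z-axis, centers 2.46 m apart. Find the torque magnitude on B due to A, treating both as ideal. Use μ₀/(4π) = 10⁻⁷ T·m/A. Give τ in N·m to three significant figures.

Dipole B is on the axis of dipole A, so B₁ there is axial: B₁ = (μ₀/4π)·2m₁/r³ along +z.
B₁ = 2(10⁻⁷)(0.347)/(2.46)³ = 4.662×10⁻⁹ T.
τ = m₂ B₁ sinθ.
τ = (0.00508)(4.662×10⁻⁹)·sin140° = 1.522×10⁻¹¹ N·m.

τ ≈ 1.52×10⁻¹¹ N·m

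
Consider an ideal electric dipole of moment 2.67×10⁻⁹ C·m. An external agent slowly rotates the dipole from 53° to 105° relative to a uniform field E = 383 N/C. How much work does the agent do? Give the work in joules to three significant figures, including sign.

W_ext = ΔU = U(θ₂) − U(θ₁) = −pE cosθ₂ − (−pE cosθ₁) = pE(cosθ₁ − cosθ₂).
W = (2.67×10⁻⁹)(383)·(cos53° − cos105°) = (1.023×10⁻⁶)·(+0.8606) = 8.801×10⁻⁷ J.

W ≈ 8.80×10⁻⁷ J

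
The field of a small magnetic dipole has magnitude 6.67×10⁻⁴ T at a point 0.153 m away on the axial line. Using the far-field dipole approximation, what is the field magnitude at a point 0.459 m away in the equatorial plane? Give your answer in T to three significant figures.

Dipole fields scale as 1/r³ in the far field.
The axial field is twice the equatorial field at the same r, so the geometry factor is 1/2.
B₂ = B₁ · (1/2) · (r₁/r₂)³ = 6.67×10⁻⁴ · 0.5 · (0.153/0.459)³.
(r₁/r₂)³ = (0.3333)³ = 0.03704.
B₂ ≈ 1.235×10⁻⁵ T.

B ≈ 1.24×10⁻⁵ T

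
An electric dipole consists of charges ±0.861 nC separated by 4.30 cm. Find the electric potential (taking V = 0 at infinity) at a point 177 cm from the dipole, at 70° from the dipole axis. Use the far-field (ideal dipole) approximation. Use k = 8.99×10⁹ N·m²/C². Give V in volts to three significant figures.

Dipole moment p = qd = (8.61×10⁻¹⁰ C)(0.0430 m) = 3.702×10⁻¹¹ C·m.
The dipole potential is V = kp cosθ / r².
V = (8.99×10⁹)(3.702×10⁻¹¹)·cos70° / (1.77)² = 0.03633 V.

V ≈ 0.0363 V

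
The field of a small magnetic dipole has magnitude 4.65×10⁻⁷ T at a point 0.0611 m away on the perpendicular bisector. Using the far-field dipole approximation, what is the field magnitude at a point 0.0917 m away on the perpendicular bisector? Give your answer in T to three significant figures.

Dipole fields scale as 1/r³ in the far field; the geometry is the same at both points.
B₂ = B₁ · (r₁/r₂)³ = 4.65×10⁻⁷ · (0.0611/0.0917)³.
(r₁/r₂)³ = (0.6663)³ = 0.2958.
B₂ ≈ 1.376×10⁻⁷ T.

B ≈ 1.38×10⁻⁷ T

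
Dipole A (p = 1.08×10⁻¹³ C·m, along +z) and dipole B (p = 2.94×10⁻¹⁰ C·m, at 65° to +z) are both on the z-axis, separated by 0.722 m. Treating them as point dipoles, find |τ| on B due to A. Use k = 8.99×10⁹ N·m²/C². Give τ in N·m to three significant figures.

The second dipole sits on the axis of the first, so the field there is axial: E₁ = 2kp₁/r³ along +z.
E₁ = 2(8.99×10⁹)(1.08×10⁻¹³)/(0.722)³ = 0.005159 N/C.
Torque on the second dipole: τ = p₂ E₁ sinθ.
τ = (2.94×10⁻¹⁰)(0.005159)·sin65° = 1.375×10⁻¹² N·m.

τ ≈ 1.37×10⁻¹² N·m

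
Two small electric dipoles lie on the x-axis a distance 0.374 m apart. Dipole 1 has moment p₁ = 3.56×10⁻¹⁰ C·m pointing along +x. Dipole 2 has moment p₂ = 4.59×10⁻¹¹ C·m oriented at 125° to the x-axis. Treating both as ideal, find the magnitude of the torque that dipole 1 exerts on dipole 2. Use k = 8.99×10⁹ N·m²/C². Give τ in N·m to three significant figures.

τ ≈ 4.60×10⁻⁹ N·m

The second dipole sits on the axis of the first, so the field there is axial: E₁ = 2kp₁/r³ along +x.
E₁ = 2(8.99×10⁹)(3.56×10⁻¹⁰)/(0.374)³ = 122.4 N/C.
Torque on the second dipole: τ = p₂ E₁ sinθ.
τ = (4.59×10⁻¹¹)(122.4)·sin125° = 4.600×10⁻⁹ N·m.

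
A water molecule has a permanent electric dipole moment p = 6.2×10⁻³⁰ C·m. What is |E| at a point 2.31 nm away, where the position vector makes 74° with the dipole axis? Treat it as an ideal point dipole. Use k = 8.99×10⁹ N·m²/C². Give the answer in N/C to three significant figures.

At angle θ the dipole field magnitude is E = (kp/r³)·√(1 + 3cos²θ).
kp/r³ = (8.99×10⁹)(6.20×10⁻³⁰) / (2.31×10⁻⁹)³ = 4.522×10⁶ N/C.
√(1 + 3cos²74°) = √(1 + 3·0.0760) = √1.2279 ≈ 1.1081.
E ≈ 4.522×10⁶ × 1.108 = 5.011×10⁶ N/C.

E ≈ 5.01×10⁶ N/C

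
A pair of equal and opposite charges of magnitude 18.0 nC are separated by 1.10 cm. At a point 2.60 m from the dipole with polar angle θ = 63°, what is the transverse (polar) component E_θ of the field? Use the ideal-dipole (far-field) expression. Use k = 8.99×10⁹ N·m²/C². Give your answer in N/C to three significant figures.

E_θ ≈ 0.0902 N/C

Dipole moment p = qd = (1.80×10⁻⁸ C)(0.0110 m) = 1.98×10⁻¹⁰ C·m.
For a dipole, E_θ = (kp sinθ)/r³.
kp/r³ = (8.99×10⁹)(1.98×10⁻¹⁰)/(2.60)³ = 0.1013 N/C.
E_θ = 0.1013·sin63° = 0.09024 N/C.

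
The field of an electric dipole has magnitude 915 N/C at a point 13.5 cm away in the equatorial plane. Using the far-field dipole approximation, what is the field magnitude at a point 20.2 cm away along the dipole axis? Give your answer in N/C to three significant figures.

Dipole fields scale as 1/r³ in the far field.
The axial field is twice the equatorial field at the same r, so the geometry factor is 2/1.
E₂ = E₁ · (2/1) · (r₁/r₂)³ = 915 · 2 · (13.5/20.2)³.
(r₁/r₂)³ = (0.6683)³ = 0.2985.
E₂ ≈ 546.3 N/C.

E ≈ 546 N/C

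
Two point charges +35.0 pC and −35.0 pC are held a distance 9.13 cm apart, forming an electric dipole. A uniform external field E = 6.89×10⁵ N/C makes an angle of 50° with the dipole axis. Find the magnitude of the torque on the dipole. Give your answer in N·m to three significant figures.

Dipole moment p = qd = (3.50×10⁻¹¹ C)(0.0913 m) = 3.196×10⁻¹² C·m.
Torque on an electric dipole: τ = pE sinθ.
τ = (3.196×10⁻¹²)(6.89×10⁵)·sin50° = 1.687×10⁻⁶ N·m.

τ ≈ 1.69×10⁻⁶ N·m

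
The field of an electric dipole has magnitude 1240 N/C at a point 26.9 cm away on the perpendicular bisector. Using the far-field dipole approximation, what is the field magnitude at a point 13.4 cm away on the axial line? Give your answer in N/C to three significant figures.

Dipole fields scale as 1/r³ in the far field.
The axial field is twice the equatorial field at the same r, so the geometry factor is 2/1.
E₂ = E₁ · (2/1) · (r₁/r₂)³ = 1240 · 2 · (26.9/13.4)³.
(r₁/r₂)³ = (2.007)³ = 8.09.
E₂ ≈ 2.006×10⁴ N/C.

E ≈ 2.01×10⁴ N/C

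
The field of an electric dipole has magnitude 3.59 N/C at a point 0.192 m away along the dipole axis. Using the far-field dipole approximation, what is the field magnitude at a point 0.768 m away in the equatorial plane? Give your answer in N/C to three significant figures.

E ≈ 0.0280 N/C

Dipole fields scale as 1/r³ in the far field.
The axial field is twice the equatorial field at the same r, so the geometry factor is 1/2.
E₂ = E₁ · (1/2) · (r₁/r₂)³ = 3.59 · 0.5 · (0.192/0.768)³.
(r₁/r₂)³ = (0.25)³ = 0.01562.
E₂ ≈ 0.02805 N/C.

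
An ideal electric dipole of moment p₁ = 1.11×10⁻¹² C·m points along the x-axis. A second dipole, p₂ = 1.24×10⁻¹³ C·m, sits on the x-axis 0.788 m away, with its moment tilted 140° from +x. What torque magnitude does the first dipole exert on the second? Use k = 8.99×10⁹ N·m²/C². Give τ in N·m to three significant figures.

The second dipole sits on the axis of the first, so the field there is axial: E₁ = 2kp₁/r³ along +x.
E₁ = 2(8.99×10⁹)(1.11×10⁻¹²)/(0.788)³ = 0.04079 N/C.
Torque on the second dipole: τ = p₂ E₁ sinθ.
τ = (1.24×10⁻¹³)(0.04079)·sin140° = 3.251×10⁻¹⁵ N·m.

τ ≈ 3.25×10⁻¹⁵ N·m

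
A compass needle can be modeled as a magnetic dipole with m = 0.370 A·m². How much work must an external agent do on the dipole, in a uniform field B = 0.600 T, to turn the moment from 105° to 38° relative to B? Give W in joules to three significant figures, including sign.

W ≈ -0.232 J

W_ext = ΔU = −mB cosθ₂ + mB cosθ₁ = mB(cosθ₁ − cosθ₂).
W = (0.370)(0.600)·(cos105° − cos38°) = (0.2220)·(-1.0468) = -0.2324 J.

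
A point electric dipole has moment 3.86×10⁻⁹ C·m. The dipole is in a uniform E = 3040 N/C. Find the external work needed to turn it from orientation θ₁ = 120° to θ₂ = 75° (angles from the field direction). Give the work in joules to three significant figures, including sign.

W ≈ -8.90×10⁻⁶ J

W_ext = ΔU = U(θ₂) − U(θ₁) = −pE cosθ₂ − (−pE cosθ₁) = pE(cosθ₁ − cosθ₂).
W = (3.86×10⁻⁹)(3040)·(cos120° − cos75°) = (1.173×10⁻⁵)·(-0.7588) = -8.904×10⁻⁶ J.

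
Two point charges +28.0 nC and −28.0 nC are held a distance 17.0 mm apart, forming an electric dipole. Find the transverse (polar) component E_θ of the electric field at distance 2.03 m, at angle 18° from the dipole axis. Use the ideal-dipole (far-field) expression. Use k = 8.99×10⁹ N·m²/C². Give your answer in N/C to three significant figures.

E_θ ≈ 0.158 N/C

Dipole moment p = qd = (2.80×10⁻⁸ C)(0.0170 m) = 4.76×10⁻¹⁰ C·m.
For a dipole, E_θ = (kp sinθ)/r³.
kp/r³ = (8.99×10⁹)(4.76×10⁻¹⁰)/(2.03)³ = 0.5115 N/C.
E_θ = 0.5115·sin18° = 0.1581 N/C.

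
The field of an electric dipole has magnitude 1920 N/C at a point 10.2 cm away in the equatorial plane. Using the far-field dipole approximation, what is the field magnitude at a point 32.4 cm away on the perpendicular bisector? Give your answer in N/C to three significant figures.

Dipole fields scale as 1/r³ in the far field; the geometry is the same at both points.
E₂ = E₁ · (r₁/r₂)³ = 1920 · (10.2/32.4)³.
(r₁/r₂)³ = (0.3148)³ = 0.0312.
E₂ ≈ 59.91 N/C.

E ≈ 59.9 N/C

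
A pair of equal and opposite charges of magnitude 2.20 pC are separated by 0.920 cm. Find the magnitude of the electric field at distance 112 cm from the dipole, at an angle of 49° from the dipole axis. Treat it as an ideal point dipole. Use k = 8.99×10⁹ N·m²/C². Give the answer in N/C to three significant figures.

E ≈ 1.96×10⁻⁴ N/C

Dipole moment p = qd = (2.20×10⁻¹² C)(0.00920 m) = 2.024×10⁻¹⁴ C·m.
At angle θ the dipole field magnitude is E = (kp/r³)·√(1 + 3cos²θ).
kp/r³ = (8.99×10⁹)(2.024×10⁻¹⁴) / (1.12)³ = 1.295×10⁻⁴ N/C.
√(1 + 3cos²49°) = √(1 + 3·0.4304) = √2.2912 ≈ 1.5137.
E ≈ 1.295×10⁻⁴ × 1.514 = 1.960×10⁻⁴ N/C.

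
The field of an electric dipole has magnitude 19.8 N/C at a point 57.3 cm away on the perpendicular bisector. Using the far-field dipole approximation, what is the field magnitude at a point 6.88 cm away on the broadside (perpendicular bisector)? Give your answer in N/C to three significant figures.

Dipole fields scale as 1/r³ in the far field; the geometry is the same at both points.
E₂ = E₁ · (r₁/r₂)³ = 19.8 · (57.3/6.88)³.
(r₁/r₂)³ = (8.328)³ = 577.7.
E₂ ≈ 1.144×10⁴ N/C.

E ≈ 1.14×10⁴ N/C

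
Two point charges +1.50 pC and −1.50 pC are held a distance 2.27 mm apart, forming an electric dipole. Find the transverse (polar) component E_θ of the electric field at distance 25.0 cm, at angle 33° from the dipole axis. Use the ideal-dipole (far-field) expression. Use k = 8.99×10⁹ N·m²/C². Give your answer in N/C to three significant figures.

Dipole moment p = qd = (1.50×10⁻¹² C)(0.00227 m) = 3.405×10⁻¹⁵ C·m.
For a dipole, E_θ = (kp sinθ)/r³.
kp/r³ = (8.99×10⁹)(3.405×10⁻¹⁵)/(0.250)³ = 0.001959 N/C.
E_θ = 0.001959·sin33° = 0.001067 N/C.

E_θ ≈ 0.00107 N/C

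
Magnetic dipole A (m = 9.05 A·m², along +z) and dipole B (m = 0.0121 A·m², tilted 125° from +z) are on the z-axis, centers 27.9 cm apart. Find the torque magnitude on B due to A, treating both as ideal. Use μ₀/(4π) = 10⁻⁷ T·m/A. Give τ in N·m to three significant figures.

Dipole B is on the axis of dipole A, so B₁ there is axial: B₁ = (μ₀/4π)·2m₁/r³ along +z.
B₁ = 2(10⁻⁷)(9.05)/(0.279)³ = 8.334×10⁻⁵ T.
τ = m₂ B₁ sinθ.
τ = (0.0121)(8.334×10⁻⁵)·sin125° = 8.261×10⁻⁷ N·m.

τ ≈ 8.26×10⁻⁷ N·m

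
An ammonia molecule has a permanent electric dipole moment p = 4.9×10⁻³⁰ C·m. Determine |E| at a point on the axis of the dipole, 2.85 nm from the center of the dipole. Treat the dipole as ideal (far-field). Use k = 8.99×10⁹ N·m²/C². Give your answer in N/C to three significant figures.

On the dipole axis E = 2kp/r³.
E = 2·(8.99×10⁹)(4.90×10⁻³⁰) / (2.85×10⁻⁹)³ = 3.806×10⁶ N/C.

E ≈ 3.81×10⁶ N/C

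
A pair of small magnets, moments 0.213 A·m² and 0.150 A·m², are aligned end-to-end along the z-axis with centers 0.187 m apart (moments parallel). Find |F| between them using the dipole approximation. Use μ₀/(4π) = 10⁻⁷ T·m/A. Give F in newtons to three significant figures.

On-axis B of dipole 1: B = (μ₀/4π)·2m₁/r³. Force on dipole 2: F = m₂·dB/dr.
dB/dr = −(μ₀/4π)·6m₁/r⁴, so |F| = (μ₀/4π)·6m₁m₂/r⁴.
F = 6(10⁻⁷)(0.213)(0.150)/(0.187)⁴ = 1.568×10⁻⁵ N.

F ≈ 1.57×10⁻⁵ N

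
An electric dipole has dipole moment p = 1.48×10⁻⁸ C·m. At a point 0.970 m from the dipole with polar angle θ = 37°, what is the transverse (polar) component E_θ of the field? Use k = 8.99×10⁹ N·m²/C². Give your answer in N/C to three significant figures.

E_θ ≈ 87.7 N/C

For a dipole, E_θ = (kp sinθ)/r³.
kp/r³ = (8.99×10⁹)(1.48×10⁻⁸)/(0.970)³ = 145.8 N/C.
E_θ = 145.8·sin37° = 87.73 N/C.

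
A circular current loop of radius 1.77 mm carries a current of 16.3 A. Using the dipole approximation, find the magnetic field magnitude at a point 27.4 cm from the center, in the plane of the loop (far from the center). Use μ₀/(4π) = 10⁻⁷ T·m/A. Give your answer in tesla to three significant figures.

B ≈ 7.80×10⁻¹⁰ T

Magnetic moment m = IA = Iπa² = (16.3)·π·(0.00177)² = 1.604×10⁻⁴ A·m².
In the equatorial plane B = (μ₀/4π)·m/r³ (half the axial value).
B = (10⁻⁷)·(1.604×10⁻⁴) / (0.274)³ = 7.797×10⁻¹⁰ T.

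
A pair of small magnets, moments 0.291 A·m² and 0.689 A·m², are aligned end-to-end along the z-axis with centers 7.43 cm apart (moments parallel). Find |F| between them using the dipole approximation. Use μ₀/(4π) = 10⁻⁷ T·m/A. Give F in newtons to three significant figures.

F ≈ 0.00395 N

On-axis B of dipole 1: B = (μ₀/4π)·2m₁/r³. Force on dipole 2: F = m₂·dB/dr.
dB/dr = −(μ₀/4π)·6m₁/r⁴, so |F| = (μ₀/4π)·6m₁m₂/r⁴.
F = 6(10⁻⁷)(0.291)(0.689)/(0.0743)⁴ = 0.003947 N.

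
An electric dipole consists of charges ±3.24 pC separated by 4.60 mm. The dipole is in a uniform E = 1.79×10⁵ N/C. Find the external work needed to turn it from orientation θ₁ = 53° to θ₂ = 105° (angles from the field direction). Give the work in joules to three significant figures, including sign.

Dipole moment p = qd = (3.24×10⁻¹² C)(0.00460 m) = 1.49×10⁻¹⁴ C·m.
W_ext = ΔU = U(θ₂) − U(θ₁) = −pE cosθ₂ − (−pE cosθ₁) = pE(cosθ₁ − cosθ₂).
W = (1.49×10⁻¹⁴)(1.79×10⁵)·(cos53° − cos105°) = (2.667×10⁻⁹)·(+0.8606) = 2.295×10⁻⁹ J.

W ≈ 2.30×10⁻⁹ J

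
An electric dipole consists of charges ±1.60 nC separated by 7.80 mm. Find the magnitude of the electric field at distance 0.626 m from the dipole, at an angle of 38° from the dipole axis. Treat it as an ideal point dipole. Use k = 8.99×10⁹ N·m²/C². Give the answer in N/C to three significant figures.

E ≈ 0.774 N/C

Dipole moment p = qd = (1.60×10⁻⁹ C)(0.00780 m) = 1.248×10⁻¹¹ C·m.
At angle θ the dipole field magnitude is E = (kp/r³)·√(1 + 3cos²θ).
kp/r³ = (8.99×10⁹)(1.248×10⁻¹¹) / (0.626)³ = 0.4574 N/C.
√(1 + 3cos²38°) = √(1 + 3·0.6210) = √2.8629 ≈ 1.6920.
E ≈ 0.4574 × 1.692 = 0.7738 N/C.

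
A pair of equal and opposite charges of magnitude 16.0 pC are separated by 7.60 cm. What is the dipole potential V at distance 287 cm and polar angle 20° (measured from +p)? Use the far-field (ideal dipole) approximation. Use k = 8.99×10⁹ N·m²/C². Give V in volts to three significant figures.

Dipole moment p = qd = (1.60×10⁻¹¹ C)(0.0760 m) = 1.216×10⁻¹² C·m.
The dipole potential is V = kp cosθ / r².
V = (8.99×10⁹)(1.216×10⁻¹²)·cos20° / (2.87)² = 0.001247 V.

V ≈ 0.00125 V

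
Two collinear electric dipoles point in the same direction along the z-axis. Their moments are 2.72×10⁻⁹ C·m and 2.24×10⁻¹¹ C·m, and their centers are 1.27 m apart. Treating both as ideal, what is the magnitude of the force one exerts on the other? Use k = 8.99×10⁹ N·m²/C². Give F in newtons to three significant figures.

F ≈ 1.26×10⁻⁹ N

On-axis field of dipole 1 at distance r: E = 2kp₁/r³. Force on dipole 2 is F = p₂·dE/dr (gradient along axis).
dE/dr = −6kp₁/r⁴, so |F| = 6kp₁p₂/r⁴ (attractive for aligned moments).
F = 6(8.99×10⁹)(2.72×10⁻⁹)(2.24×10⁻¹¹)/(1.27)⁴ = 1.263×10⁻⁹ N.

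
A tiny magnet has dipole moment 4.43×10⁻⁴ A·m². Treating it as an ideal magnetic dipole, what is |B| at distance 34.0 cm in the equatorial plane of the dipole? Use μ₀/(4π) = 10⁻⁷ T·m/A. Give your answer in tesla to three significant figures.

B ≈ 1.13×10⁻⁹ T

In the equatorial plane B = (μ₀/4π)·m/r³ (half the axial value).
B = (10⁻⁷)·(4.43×10⁻⁴) / (0.340)³ = 1.127×10⁻⁹ T.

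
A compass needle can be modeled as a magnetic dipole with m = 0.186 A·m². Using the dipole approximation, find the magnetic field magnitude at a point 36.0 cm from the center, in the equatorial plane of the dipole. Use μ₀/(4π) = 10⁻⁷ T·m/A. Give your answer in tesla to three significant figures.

In the equatorial plane B = (μ₀/4π)·m/r³ (half the axial value).
B = (10⁻⁷)·(0.186) / (0.360)³ = 3.987×10⁻⁷ T.

B ≈ 3.99×10⁻⁷ T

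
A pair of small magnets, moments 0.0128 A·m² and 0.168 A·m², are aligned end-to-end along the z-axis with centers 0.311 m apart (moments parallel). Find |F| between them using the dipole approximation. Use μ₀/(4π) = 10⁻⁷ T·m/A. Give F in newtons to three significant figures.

F ≈ 1.38×10⁻⁷ N

On-axis B of dipole 1: B = (μ₀/4π)·2m₁/r³. Force on dipole 2: F = m₂·dB/dr.
dB/dr = −(μ₀/4π)·6m₁/r⁴, so |F| = (μ₀/4π)·6m₁m₂/r⁴.
F = 6(10⁻⁷)(0.0128)(0.168)/(0.311)⁴ = 1.379×10⁻⁷ N.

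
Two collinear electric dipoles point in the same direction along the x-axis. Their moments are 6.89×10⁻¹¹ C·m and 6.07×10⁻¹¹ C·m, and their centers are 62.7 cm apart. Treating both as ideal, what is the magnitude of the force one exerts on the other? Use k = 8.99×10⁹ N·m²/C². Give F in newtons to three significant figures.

On-axis field of dipole 1 at distance r: E = 2kp₁/r³. Force on dipole 2 is F = p₂·dE/dr (gradient along axis).
dE/dr = −6kp₁/r⁴, so |F| = 6kp₁p₂/r⁴ (attractive for aligned moments).
F = 6(8.99×10⁹)(6.89×10⁻¹¹)(6.07×10⁻¹¹)/(0.627)⁴ = 1.460×10⁻⁹ N.

F ≈ 1.46×10⁻⁹ N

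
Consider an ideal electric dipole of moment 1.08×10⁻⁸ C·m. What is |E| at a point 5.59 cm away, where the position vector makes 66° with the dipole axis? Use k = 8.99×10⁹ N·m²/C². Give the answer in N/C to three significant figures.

E ≈ 6.80×10⁵ N/C

At angle θ the dipole field magnitude is E = (kp/r³)·√(1 + 3cos²θ).
kp/r³ = (8.99×10⁹)(1.08×10⁻⁸) / (0.0559)³ = 5.558×10⁵ N/C.
√(1 + 3cos²66°) = √(1 + 3·0.1654) = √1.4963 ≈ 1.2232.
E ≈ 5.558×10⁵ × 1.223 = 6.799×10⁵ N/C.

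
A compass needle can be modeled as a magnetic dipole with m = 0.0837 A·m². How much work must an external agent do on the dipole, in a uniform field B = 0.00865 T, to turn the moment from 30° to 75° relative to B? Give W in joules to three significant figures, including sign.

W ≈ 4.40×10⁻⁴ J

W_ext = ΔU = −mB cosθ₂ + mB cosθ₁ = mB(cosθ₁ − cosθ₂).
W = (0.0837)(0.00865)·(cos30° − cos75°) = (7.240×10⁻⁴)·(+0.6072) = 4.396×10⁻⁴ J.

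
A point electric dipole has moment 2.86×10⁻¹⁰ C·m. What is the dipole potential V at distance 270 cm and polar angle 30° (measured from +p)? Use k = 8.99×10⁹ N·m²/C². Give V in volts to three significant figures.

The dipole potential is V = kp cosθ / r².
V = (8.99×10⁹)(2.86×10⁻¹⁰)·cos30° / (2.70)² = 0.3054 V.

V ≈ 0.305 V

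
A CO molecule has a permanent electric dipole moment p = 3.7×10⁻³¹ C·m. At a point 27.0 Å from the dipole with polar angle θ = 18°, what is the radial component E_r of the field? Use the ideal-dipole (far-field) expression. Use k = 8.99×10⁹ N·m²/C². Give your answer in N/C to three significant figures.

For a dipole, E_r = (2kp cosθ)/r³.
kp/r³ = (8.99×10⁹)(3.70×10⁻³¹)/(2.70×10⁻⁹)³ = 1.690×10⁵ N/C.
E_r = 2·1.690×10⁵·cos18° = 3.214×10⁵ N/C.

E_r ≈ 3.21×10⁵ N/C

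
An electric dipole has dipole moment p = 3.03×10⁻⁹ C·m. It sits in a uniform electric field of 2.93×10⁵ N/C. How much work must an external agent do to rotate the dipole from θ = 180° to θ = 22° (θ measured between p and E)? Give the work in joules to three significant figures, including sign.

W ≈ -0.00171 J

W_ext = ΔU = U(θ₂) − U(θ₁) = −pE cosθ₂ − (−pE cosθ₁) = pE(cosθ₁ − cosθ₂).
W = (3.03×10⁻⁹)(2.93×10⁵)·(cos180° − cos22°) = (8.878×10⁻⁴)·(-1.9272) = -0.001711 J.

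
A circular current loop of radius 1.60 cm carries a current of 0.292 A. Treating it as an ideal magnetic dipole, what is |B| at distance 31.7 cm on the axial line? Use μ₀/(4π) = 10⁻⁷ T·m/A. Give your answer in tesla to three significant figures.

Magnetic moment m = IA = Iπa² = (0.292)·π·(0.0160)² = 2.348×10⁻⁴ A·m².
On axis B = (μ₀/4π)·2m/r³.
B = 2·(10⁻⁷)·(2.348×10⁻⁴) / (0.317)³ = 1.474×10⁻⁹ T.

B ≈ 1.47×10⁻⁹ T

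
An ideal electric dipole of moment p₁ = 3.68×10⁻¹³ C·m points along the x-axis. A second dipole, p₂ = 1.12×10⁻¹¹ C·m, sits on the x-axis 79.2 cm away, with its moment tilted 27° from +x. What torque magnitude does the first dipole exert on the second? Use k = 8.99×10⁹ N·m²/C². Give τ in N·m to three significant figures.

τ ≈ 6.77×10⁻¹⁴ N·m

The second dipole sits on the axis of the first, so the field there is axial: E₁ = 2kp₁/r³ along +x.
E₁ = 2(8.99×10⁹)(3.68×10⁻¹³)/(0.792)³ = 0.01332 N/C.
Torque on the second dipole: τ = p₂ E₁ sinθ.
τ = (1.12×10⁻¹¹)(0.01332)·sin27° = 6.772×10⁻¹⁴ N·m.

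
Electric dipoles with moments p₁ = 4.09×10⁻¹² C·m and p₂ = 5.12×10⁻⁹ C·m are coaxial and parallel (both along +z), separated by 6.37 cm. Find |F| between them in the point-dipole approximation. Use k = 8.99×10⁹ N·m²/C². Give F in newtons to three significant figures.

F ≈ 6.86×10⁻⁵ N

On-axis field of dipole 1 at distance r: E = 2kp₁/r³. Force on dipole 2 is F = p₂·dE/dr (gradient along axis).
dE/dr = −6kp₁/r⁴, so |F| = 6kp₁p₂/r⁴ (attractive for aligned moments).
F = 6(8.99×10⁹)(4.09×10⁻¹²)(5.12×10⁻⁹)/(0.0637)⁴ = 6.860×10⁻⁵ N.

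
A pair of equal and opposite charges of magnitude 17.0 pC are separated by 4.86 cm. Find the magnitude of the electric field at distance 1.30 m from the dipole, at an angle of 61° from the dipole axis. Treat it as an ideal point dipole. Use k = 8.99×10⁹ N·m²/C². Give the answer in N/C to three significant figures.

Dipole moment p = qd = (1.70×10⁻¹¹ C)(0.0486 m) = 8.262×10⁻¹³ C·m.
At angle θ the dipole field magnitude is E = (kp/r³)·√(1 + 3cos²θ).
kp/r³ = (8.99×10⁹)(8.262×10⁻¹³) / (1.30)³ = 0.003381 N/C.
√(1 + 3cos²61°) = √(1 + 3·0.2350) = √1.7051 ≈ 1.3058.
E ≈ 0.003381 × 1.306 = 0.004415 N/C.

E ≈ 0.00441 N/C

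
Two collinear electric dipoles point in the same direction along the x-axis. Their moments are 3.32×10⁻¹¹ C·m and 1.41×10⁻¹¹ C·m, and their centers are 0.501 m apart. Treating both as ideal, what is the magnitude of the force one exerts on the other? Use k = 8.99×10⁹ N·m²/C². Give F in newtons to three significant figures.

On-axis field of dipole 1 at distance r: E = 2kp₁/r³. Force on dipole 2 is F = p₂·dE/dr (gradient along axis).
dE/dr = −6kp₁/r⁴, so |F| = 6kp₁p₂/r⁴ (attractive for aligned moments).
F = 6(8.99×10⁹)(3.32×10⁻¹¹)(1.41×10⁻¹¹)/(0.501)⁴ = 4.008×10⁻¹⁰ N.

F ≈ 4.01×10⁻¹⁰ N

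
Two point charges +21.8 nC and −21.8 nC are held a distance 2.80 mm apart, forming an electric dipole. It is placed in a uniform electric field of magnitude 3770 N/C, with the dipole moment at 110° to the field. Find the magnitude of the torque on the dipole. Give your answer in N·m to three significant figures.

Dipole moment p = qd = (2.18×10⁻⁸ C)(0.00280 m) = 6.104×10⁻¹¹ C·m.
Torque on an electric dipole: τ = pE sinθ.
τ = (6.104×10⁻¹¹)(3770)·sin110° = 2.162×10⁻⁷ N·m.

τ ≈ 2.16×10⁻⁷ N·m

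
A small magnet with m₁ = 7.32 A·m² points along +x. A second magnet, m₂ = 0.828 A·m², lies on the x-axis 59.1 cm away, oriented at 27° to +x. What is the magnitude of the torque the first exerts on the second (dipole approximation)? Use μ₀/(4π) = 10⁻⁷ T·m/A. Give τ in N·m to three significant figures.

τ ≈ 2.67×10⁻⁶ N·m

Dipole B is on the axis of dipole A, so B₁ there is axial: B₁ = (μ₀/4π)·2m₁/r³ along +x.
B₁ = 2(10⁻⁷)(7.32)/(0.591)³ = 7.092×10⁻⁶ T.
τ = m₂ B₁ sinθ.
τ = (0.828)(7.092×10⁻⁶)·sin27° = 2.666×10⁻⁶ N·m.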